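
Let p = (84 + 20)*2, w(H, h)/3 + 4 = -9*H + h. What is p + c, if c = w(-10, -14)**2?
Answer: 46864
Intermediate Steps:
w(H, h) = -12 - 27*H + 3*h (w(H, h) = -12 + 3*(-9*H + h) = -12 + 3*(h - 9*H) = -12 + (-27*H + 3*h) = -12 - 27*H + 3*h)
p = 208 (p = 104*2 = 208)
c = 46656 (c = (-12 - 27*(-10) + 3*(-14))**2 = (-12 + 270 - 42)**2 = 216**2 = 46656)
p + c = 208 + 46656 = 46864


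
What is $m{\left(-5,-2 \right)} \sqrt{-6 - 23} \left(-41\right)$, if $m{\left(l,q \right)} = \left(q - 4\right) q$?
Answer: $- 492 i \sqrt{29} \approx - 2649.5 i$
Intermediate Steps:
$m{\left(l,q \right)} = q \left(-4 + q\right)$ ($m{\left(l,q \right)} = \left(-4 + q\right) q = q \left(-4 + q\right)$)
$m{\left(-5,-2 \right)} \sqrt{-6 - 23} \left(-41\right) = - 2 \left(-4 - 2\right) \sqrt{-6 - 23} \left(-41\right) = \left(-2\right) \left(-6\right) \sqrt{-29} \left(-41\right) = 12 i \sqrt{29} \left(-41\right) = - 492 i \sqrt{29}$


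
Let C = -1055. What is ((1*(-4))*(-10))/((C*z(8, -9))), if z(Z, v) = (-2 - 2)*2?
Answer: 1/211 ≈ 0.0047393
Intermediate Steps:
z(Z, v) = -8 (z(Z, v) = -4*2 = -8)
((1*(-4))*(-10))/((C*z(8, -9))) = ((1*(-4))*(-10))/((-1055*(-8))) = -4*(-10)/8440 = 40*(1/8440) = 1/211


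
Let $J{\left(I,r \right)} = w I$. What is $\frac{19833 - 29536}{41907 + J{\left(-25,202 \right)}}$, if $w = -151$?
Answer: $- \frac{9703}{45682} \approx -0.2124$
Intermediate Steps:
$J{\left(I,r \right)} = - 151 I$
$\frac{19833 - 29536}{41907 + J{\left(-25,202 \right)}} = \frac{19833 - 29536}{41907 - -3775} = - \frac{9703}{41907 + 3775} = - \frac{9703}{45682}$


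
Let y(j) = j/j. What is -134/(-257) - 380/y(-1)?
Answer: -97526/257 ≈ -379.48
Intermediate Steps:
y(j) = 1
-134/(-257) - 380/y(-1) = -134/(-257) - 380/1 = -134*(-1/257) - 380*1 = 134/257 - 380 = -97526/257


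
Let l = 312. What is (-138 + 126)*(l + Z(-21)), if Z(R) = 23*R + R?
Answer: 2304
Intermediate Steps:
Z(R) = 24*R
(-138 + 126)*(l + Z(-21)) = (-138 + 126)*(312 + 24*(-21)) = -12*(312 - 504) = -12*(-192) = 2304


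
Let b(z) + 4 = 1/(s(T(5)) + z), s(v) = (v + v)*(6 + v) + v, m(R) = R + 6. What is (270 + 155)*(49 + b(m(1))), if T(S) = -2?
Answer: 209950/11 ≈ 19086.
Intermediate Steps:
m(R) = 6 + R
s(v) = v + 2*v*(6 + v) (s(v) = (2*v)*(6 + v) + v = 2*v*(6 + v) + v = v + 2*v*(6 + v))
b(z) = -4 + 1/(-18 + z) (b(z) = -4 + 1/(-2*(13 + 2*(-2)) + z) = -4 + 1/(-2*(13 - 4) + z) = -4 + 1/(-2*9 + z) = -4 + 1/(-18 + z))
(270 + 155)*(49 + b(m(1))) = (270 + 155)*(49 + (73 - 4*(6 + 1))/(-18 + (6 + 1))) = 425*(49 + (73 - 4*7)/(-18 + 7)) = 425*(49 + (73 - 28)/(-11)) = 425*(49 - 1/11*45) = 425*(49 - 45/11) = 425*(494/11) = 209950/11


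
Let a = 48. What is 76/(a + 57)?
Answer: 76/105 ≈ 0.72381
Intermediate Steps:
76/(a + 57) = 76/(48 + 57) = 76/105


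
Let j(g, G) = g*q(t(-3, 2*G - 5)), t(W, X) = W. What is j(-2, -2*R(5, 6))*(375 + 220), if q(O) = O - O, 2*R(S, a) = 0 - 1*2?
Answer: 0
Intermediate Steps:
R(S, a) = -1 (R(S, a) = (0 - 1*2)/2 = (0 - 2)/2 = (½)*(-2) = -1)
q(O) = 0
j(g, G) = 0 (j(g, G) = g*0 = 0)
j(-2, -2*R(5, 6))*(375 + 220) = 0*(375 + 220) = 0*595 = 0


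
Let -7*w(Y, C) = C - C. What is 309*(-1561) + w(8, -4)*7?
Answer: -482349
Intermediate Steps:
w(Y, C) = 0 (w(Y, C) = -(C - C)/7 = -⅐*0 = 0)
309*(-1561) + w(8, -4)*7 = 309*(-1561) + 0*7 = -482349 + 0 = -482349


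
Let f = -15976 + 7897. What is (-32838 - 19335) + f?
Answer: -60252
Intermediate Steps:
f = -8079
(-32838 - 19335) + f = (-32838 - 19335) - 8079 = -52173 - 8079 = -60252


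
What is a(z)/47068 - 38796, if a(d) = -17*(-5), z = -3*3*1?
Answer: -1826050043/47068 ≈ -38796.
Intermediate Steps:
z = -9 (z = -9*1 = -9)
a(d) = 85
a(z)/47068 - 38796 = 85/47068 - 38796 = -1826050043/47068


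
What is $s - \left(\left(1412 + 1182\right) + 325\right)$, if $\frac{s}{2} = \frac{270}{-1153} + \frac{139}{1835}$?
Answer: $- \frac{6176559211}{2115755} \approx -2919.3$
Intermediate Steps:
$s = - \frac{670366}{2115755}$ ($s = 2 \left(\frac{270}{-1153} + \frac{139}{1835}\right) = 2 \left(270 \left(- \frac{1}{1153}\right) + 139 \cdot \frac{1}{1835}\right) = 2 \left(- \frac{270}{1153} + \frac{139}{1835}\right) = 2 \left(- \frac{335183}{2115755}\right) = - \frac{670366}{2115755} \approx -0.31684$)
$s - \left(\left(1412 + 1182\right) + 325\right) = - \frac{670366}{2115755} - \left(\left(1412 + 1182\right) + 325\right) = - \frac{670366}{2115755} - \left(2594 + 325\right) = - \frac{670366}{2115755} - 2919 = - \frac{6176559211}{2115755}$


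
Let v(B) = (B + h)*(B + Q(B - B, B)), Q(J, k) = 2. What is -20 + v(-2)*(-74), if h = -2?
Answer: -20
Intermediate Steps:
v(B) = (-2 + B)*(2 + B) (v(B) = (B - 2)*(B + 2) = (-2 + B)*(2 + B))
-20 + v(-2)*(-74) = -20 + (-4 + (-2)²)*(-74) = -20 + (-4 + 4)*(-74) = -20 + 0*(-74) = -20 + 0 = -20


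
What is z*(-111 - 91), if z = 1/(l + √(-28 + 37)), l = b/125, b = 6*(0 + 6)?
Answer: -25250/411 ≈ -61.436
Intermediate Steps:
b = 36 (b = 6*6 = 36)
l = 36/125 ≈ 0.28800
z = 125/411 (z = 1/(36/125 + √(-28 + 37)) = 1/(36/125 + √9) = 1/(36/125 + 3) = 1/(411/125) = 125/411 ≈ 0.30414)
z*(-111 - 91) = 125*(-111 - 91)/411 = (125/411)*(-202) = -25250/411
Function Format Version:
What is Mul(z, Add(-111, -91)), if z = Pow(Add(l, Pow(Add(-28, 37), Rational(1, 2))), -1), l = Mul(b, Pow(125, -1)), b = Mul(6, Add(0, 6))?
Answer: Rational(-25250, 411) ≈ -61.436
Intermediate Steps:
b = 36 (b = Mul(6, 6) = 36)
l = Rational(36, 125) (l = Mul(36, Pow(125, -1)) = Mul(36, Rational(1, 125)) = Rational(36, 125) ≈ 0.28800)
z = Rational(125, 411) (z = Pow(Add(Rational(36, 125), Pow(Add(-28, 37), Rational(1, 2))), -1) = Pow(Add(Rational(36, 125), Pow(9, Rational(1, 2))), -1) = Pow(Add(Rational(36, 125), 3), -1) = Pow(Rational(411, 125), -1) = Rational(125, 411) ≈ 0.30414)
Mul(z, Add(-111, -91)) = Mul(Rational(125, 411), Add(-111, -91)) = Mul(Rational(125, 411), -202) = Rational(-25250, 411)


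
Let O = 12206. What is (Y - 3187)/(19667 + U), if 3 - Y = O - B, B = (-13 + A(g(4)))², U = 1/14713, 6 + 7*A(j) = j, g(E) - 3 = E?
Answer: -1829340855/2363111338 ≈ -0.77412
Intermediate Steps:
g(E) = 3 + E
A(j) = -6/7 + j/7
U = 1/14713 ≈ 6.7967e-5
B = 8100/49 (B = (-13 + (-6/7 + (3 + 4)/7))² = (-13 + (-6/7 + (⅐)*7))² = (-13 + (-6/7 + 1))² = (-13 + ⅐)² = (-90/7)² = 8100/49 ≈ 165.31)
Y = -589847/49 (Y = 3 - (12206 - 1*8100/49) = 3 - (12206 - 8100/49) = 3 - 1*589994/49 = 3 - 589994/49 = -589847/49 ≈ -12038.)
(Y - 3187)/(19667 + U) = (-589847/49 - 3187)/(19667 + 1/14713) = -746010/(49*289360572/14713) = -746010/49*14713/289360572 = -1829340855/2363111338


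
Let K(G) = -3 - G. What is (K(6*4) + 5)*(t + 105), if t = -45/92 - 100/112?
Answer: -367015/161 ≈ -2279.6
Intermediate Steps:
t = -445/322 (t = -45*1/92 - 100*1/112 = -45/92 - 25/28 = -445/322 ≈ -1.3820)
(K(6*4) + 5)*(t + 105) = ((-3 - 6*4) + 5)*(-445/322 + 105) = ((-3 - 1*24) + 5)*(33365/322) = ((-3 - 24) + 5)*(33365/322) = (-27 + 5)*(33365/322) = -22*33365/322 = -367015/161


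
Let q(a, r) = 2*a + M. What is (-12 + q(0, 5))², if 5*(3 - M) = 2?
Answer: 2209/25 ≈ 88.360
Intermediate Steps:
M = 13/5 (M = 3 - ⅕*2 = 3 - ⅖ = 13/5 ≈ 2.6000)
q(a, r) = 13/5 + 2*a (q(a, r) = 2*a + 13/5 = 13/5 + 2*a)
(-12 + q(0, 5))² = (-12 + (13/5 + 2*0))² = (-12 + (13/5 + 0))² = (-12 + 13/5)² = (-47/5)² = 2209/25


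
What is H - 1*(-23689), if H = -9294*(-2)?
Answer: 42277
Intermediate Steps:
H = 18588 (H = -1549*(-12) = 18588)
H - 1*(-23689) = 18588 - 1*(-23689) = 18588 + 23689 = 42277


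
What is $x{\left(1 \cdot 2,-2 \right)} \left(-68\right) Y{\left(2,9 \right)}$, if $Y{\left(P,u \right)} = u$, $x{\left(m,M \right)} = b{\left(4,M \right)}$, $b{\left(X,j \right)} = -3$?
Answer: $1836$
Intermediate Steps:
$x{\left(m,M \right)} = -3$
$x{\left(1 \cdot 2,-2 \right)} \left(-68\right) Y{\left(2,9 \right)} = \left(-3\right) \left(-68\right) 9 = 204 \cdot 9 = 1836$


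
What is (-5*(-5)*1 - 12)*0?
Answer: 0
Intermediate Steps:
(-5*(-5)*1 - 12)*0 = (25*1 - 12)*0 = (25 - 12)*0 = 13*0 = 0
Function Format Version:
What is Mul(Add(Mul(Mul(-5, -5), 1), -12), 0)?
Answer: 0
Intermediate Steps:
Mul(Add(Mul(Mul(-5, -5), 1), -12), 0) = Mul(Add(Mul(25, 1), -12), 0) = Mul(Add(25, -12), 0) = Mul(13, 0) = 0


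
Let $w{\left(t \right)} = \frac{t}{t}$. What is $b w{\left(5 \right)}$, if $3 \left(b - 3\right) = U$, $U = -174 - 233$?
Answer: $- \frac{398}{3} \approx -132.67$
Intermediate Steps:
$w{\left(t \right)} = 1$
$U = -407$ ($U = -174 - 233 = -407$)
$b = - \frac{398}{3}$ ($b = 3 + \frac{1}{3} \left(-407\right) = 3 - \frac{407}{3} = - \frac{398}{3} \approx -132.67$)
$b w{\left(5 \right)} = \left(- \frac{398}{3}\right) 1 = - \frac{398}{3}$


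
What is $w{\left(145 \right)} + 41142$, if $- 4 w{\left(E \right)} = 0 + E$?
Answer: $\frac{164423}{4} \approx 41106.0$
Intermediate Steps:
$w{\left(E \right)} = - \frac{E}{4}$ ($w{\left(E \right)} = - \frac{0 + E}{4} = - \frac{E}{4}$)
$w{\left(145 \right)} + 41142 = \left(- \frac{1}{4}\right) 145 + 41142 = - \frac{145}{4} + 41142 = \frac{164423}{4}$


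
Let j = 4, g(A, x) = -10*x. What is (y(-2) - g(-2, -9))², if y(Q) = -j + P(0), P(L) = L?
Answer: 8836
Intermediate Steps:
y(Q) = -4 (y(Q) = -1*4 + 0 = -4 + 0 = -4)
(y(-2) - g(-2, -9))² = (-4 - (-10)*(-9))² = (-4 - 1*90)² = (-4 - 90)² = (-94)² = 8836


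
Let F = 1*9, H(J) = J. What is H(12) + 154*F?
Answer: 1398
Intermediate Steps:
F = 9
H(12) + 154*F = 12 + 154*9 = 12 + 1386 = 1398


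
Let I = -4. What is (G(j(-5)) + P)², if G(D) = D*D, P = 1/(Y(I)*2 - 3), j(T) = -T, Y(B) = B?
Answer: 75076/121 ≈ 620.46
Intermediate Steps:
P = -1/11 (P = 1/(-4*2 - 3) = 1/(-8 - 3) = 1/(-11) = -1/11 ≈ -0.090909)
G(D) = D²
(G(j(-5)) + P)² = ((-1*(-5))² - 1/11)² = (5² - 1/11)² = (25 - 1/11)² = (274/11)² = 75076/121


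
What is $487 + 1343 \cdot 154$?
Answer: $207309$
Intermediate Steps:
$487 + 1343 \cdot 154 = 487 + 206822 = 207309$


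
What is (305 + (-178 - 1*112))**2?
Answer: 225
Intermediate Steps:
(305 + (-178 - 1*112))**2 = (305 + (-178 - 112))**2 = (305 - 290)**2 = 15**2 = 225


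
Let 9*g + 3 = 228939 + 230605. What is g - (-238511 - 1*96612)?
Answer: 3475648/9 ≈ 3.8618e+5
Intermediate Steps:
g = 459541/9 (g = -⅓ + (228939 + 230605)/9 = -⅓ + (⅑)*459544 = -⅓ + 459544/9 = 459541/9 ≈ 51060.)
g - (-238511 - 1*96612) = 459541/9 - (-238511 - 1*96612) = 459541/9 - (-238511 - 96612) = 459541/9 - 1*(-335123) = 459541/9 + 335123 = 3475648/9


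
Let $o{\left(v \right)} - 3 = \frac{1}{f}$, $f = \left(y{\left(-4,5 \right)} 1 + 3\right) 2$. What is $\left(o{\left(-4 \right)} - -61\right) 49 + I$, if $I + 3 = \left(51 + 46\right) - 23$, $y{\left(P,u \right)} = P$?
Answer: $\frac{6365}{2} \approx 3182.5$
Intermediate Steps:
$I = 71$ ($I = -3 + \left(\left(51 + 46\right) - 23\right) = -3 + \left(97 - 23\right) = -3 + 74 = 71$)
$f = -2$ ($f = \left(\left(-4\right) 1 + 3\right) 2 = \left(-4 + 3\right) 2 = \left(-1\right) 2 = -2$)
$o{\left(v \right)} = \frac{5}{2}$ ($o{\left(v \right)} = 3 + \frac{1}{-2} = 3 - \frac{1}{2} = \frac{5}{2}$)
$\left(o{\left(-4 \right)} - -61\right) 49 + I = \left(\frac{5}{2} - -61\right) 49 + 71 = \left(\frac{5}{2} + 61\right) 49 + 71 = \frac{127}{2} \cdot 49 + 71 = \frac{6223}{2} + 71 = \frac{6365}{2}$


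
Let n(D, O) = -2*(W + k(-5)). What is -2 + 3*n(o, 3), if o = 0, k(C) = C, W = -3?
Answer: 46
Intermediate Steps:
n(D, O) = 16 (n(D, O) = -2*(-3 - 5) = -2*(-8) = 16)
-2 + 3*n(o, 3) = -2 + 3*16 = -2 + 48 = 46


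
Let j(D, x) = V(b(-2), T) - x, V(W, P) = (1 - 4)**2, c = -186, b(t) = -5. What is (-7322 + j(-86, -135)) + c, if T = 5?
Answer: -7364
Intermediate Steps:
V(W, P) = 9 (V(W, P) = (-3)**2 = 9)
j(D, x) = 9 - x
(-7322 + j(-86, -135)) + c = (-7322 + (9 - 1*(-135))) - 186 = (-7322 + (9 + 135)) - 186 = (-7322 + 144) - 186 = -7178 - 186 = -7364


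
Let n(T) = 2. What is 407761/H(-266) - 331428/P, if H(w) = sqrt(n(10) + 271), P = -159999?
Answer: 110476/53333 + 407761*sqrt(273)/273 ≈ 24681.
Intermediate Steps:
H(w) = sqrt(273) (H(w) = sqrt(2 + 271) = sqrt(273))
407761/H(-266) - 331428/P = 407761/(sqrt(273)) - 331428/(-159999) = 407761*(sqrt(273)/273) - 331428*(-1/159999) = 407761*sqrt(273)/273 + 110476/53333 = 110476/53333 + 407761*sqrt(273)/273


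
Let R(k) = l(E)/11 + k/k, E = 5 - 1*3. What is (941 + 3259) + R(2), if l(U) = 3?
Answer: 46214/11 ≈ 4201.3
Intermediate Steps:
E = 2 (E = 5 - 3 = 2)
R(k) = 14/11 (R(k) = 3/11 + k/k = 3*(1/11) + 1 = 3/11 + 1 = 14/11)
(941 + 3259) + R(2) = (941 + 3259) + 14/11 = 4200 + 14/11 = 46214/11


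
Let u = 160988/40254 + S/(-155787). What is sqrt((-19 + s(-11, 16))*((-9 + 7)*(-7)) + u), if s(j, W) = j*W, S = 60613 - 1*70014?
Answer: I*sqrt(2977792010406922915965)/1045174983 ≈ 52.211*I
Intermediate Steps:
S = -9401 (S = 60613 - 70014 = -9401)
s(j, W) = W*j
u = 4243044235/1045174983 (u = 160988/40254 - 9401/(-155787) = 160988*(1/40254) - 9401*(-1/155787) = 80494/20127 + 9401/155787 = 4243044235/1045174983 ≈ 4.0596)
sqrt((-19 + s(-11, 16))*((-9 + 7)*(-7)) + u) = sqrt((-19 + 16*(-11))*((-9 + 7)*(-7)) + 4243044235/1045174983) = sqrt((-19 - 176)*(-2*(-7)) + 4243044235/1045174983) = sqrt(-195*14 + 4243044235/1045174983) = sqrt(-2730 + 4243044235/1045174983) = sqrt(-2849084659355/1045174983) = I*sqrt(2977792010406922915965)/1045174983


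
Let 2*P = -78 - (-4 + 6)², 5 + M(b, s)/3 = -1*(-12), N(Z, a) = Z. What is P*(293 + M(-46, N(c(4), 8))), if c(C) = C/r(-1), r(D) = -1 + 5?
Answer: -12874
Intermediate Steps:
r(D) = 4
c(C) = C/4
M(b, s) = 21 (M(b, s) = -15 + 3*(-1*(-12)) = -15 + 3*12 = -15 + 36 = 21)
P = -41 (P = (-78 - (-4 + 6)²)/2 = (-78 - 1*2²)/2 = (-78 - 1*4)/2 = (-78 - 4)/2 = (½)*(-82) = -41)
P*(293 + M(-46, N(c(4), 8))) = -41*(293 + 21) = -41*314 = -12874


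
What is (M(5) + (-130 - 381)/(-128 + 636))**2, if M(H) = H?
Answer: 4116841/258064 ≈ 15.953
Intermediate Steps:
(M(5) + (-130 - 381)/(-128 + 636))**2 = (5 + (-130 - 381)/(-128 + 636))**2 = (5 - 511/508)**2 = (2029/508)**2 = 4116841/258064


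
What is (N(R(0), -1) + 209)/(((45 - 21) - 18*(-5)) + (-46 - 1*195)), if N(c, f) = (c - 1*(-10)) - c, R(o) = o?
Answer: -219/127 ≈ -1.7244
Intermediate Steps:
N(c, f) = 10 (N(c, f) = (c + 10) - c = (10 + c) - c = 10)
(N(R(0), -1) + 209)/(((45 - 21) - 18*(-5)) + (-46 - 1*195)) = (10 + 209)/(((45 - 21) - 18*(-5)) + (-46 - 1*195)) = 219/((24 + 90) + (-46 - 195)) = 219/(114 - 241) = 219/(-127) = 219*(-1/127) = -219/127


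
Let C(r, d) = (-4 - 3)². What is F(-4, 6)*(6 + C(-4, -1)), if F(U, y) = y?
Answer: 330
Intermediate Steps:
C(r, d) = 49 (C(r, d) = (-7)² = 49)
F(-4, 6)*(6 + C(-4, -1)) = 6*(6 + 49) = 6*55 = 330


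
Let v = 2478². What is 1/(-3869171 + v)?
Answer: 1/2271313 ≈ 4.4027e-7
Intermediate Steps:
v = 6140484
1/(-3869171 + v) = 1/(-3869171 + 6140484) = 1/2271313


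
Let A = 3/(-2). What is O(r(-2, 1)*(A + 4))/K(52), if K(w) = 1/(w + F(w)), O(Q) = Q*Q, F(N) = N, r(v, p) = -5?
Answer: 16250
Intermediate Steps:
A = -3/2 (A = 3*(-½) = -3/2 ≈ -1.5000)
O(Q) = Q²
K(w) = 1/(2*w) (K(w) = 1/(w + w) = 1/(2*w))
O(r(-2, 1)*(A + 4))/K(52) = (-5*(-3/2 + 4))²/(((½)/52)) = (-5*5/2)²/(((½)*(1/52))) = (-25/2)²/(1/104) = (625/4)*104 = 16250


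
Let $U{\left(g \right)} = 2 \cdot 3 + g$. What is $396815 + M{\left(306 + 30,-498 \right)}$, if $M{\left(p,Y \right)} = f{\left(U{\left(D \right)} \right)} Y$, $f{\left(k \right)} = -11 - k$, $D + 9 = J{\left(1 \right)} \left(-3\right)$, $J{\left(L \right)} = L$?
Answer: $399305$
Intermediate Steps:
$D = -12$ ($D = -9 + 1 \left(-3\right) = -9 - 3 = -12$)
$U{\left(g \right)} = 6 + g$
$M{\left(p,Y \right)} = - 5 Y$ ($M{\left(p,Y \right)} = \left(-11 - \left(6 - 12\right)\right) Y = \left(-11 - -6\right) Y = \left(-11 + 6\right) Y = - 5 Y$)
$396815 + M{\left(306 + 30,-498 \right)} = 396815 - -2490 = 396815 + 2490 = 399305$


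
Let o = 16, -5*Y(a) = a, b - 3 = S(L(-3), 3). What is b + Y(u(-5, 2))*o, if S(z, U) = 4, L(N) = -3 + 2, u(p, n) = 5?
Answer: -9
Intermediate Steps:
L(N) = -1
b = 7 (b = 3 + 4 = 7)
Y(a) = -a/5
b + Y(u(-5, 2))*o = 7 - 1/5*5*16 = 7 - 1*16 = 7 - 16 = -9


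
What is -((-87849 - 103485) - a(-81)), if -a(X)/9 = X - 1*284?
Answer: 194619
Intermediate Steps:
a(X) = 2556 - 9*X (a(X) = -9*(X - 1*284) = -9*(X - 284) = -9*(-284 + X) = 2556 - 9*X)
-((-87849 - 103485) - a(-81)) = -((-87849 - 103485) - (2556 - 9*(-81))) = -(-191334 - (2556 + 729)) = -(-191334 - 1*3285) = -(-191334 - 3285) = -1*(-194619) = 194619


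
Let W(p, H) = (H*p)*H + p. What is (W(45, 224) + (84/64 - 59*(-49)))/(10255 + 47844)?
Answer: 36173717/929584 ≈ 38.914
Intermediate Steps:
W(p, H) = p + p*H² (W(p, H) = p*H² + p = p + p*H²)
(W(45, 224) + (84/64 - 59*(-49)))/(10255 + 47844) = (45*(1 + 224²) + (84/64 - 59*(-49)))/(10255 + 47844) = (45*(1 + 50176) + (84*(1/64) + 2891))/58099 = (45*50177 + (21/16 + 2891))*(1/58099) = (2257965 + 46277/16)*(1/58099) = (36173717/16)*(1/58099) = 36173717/929584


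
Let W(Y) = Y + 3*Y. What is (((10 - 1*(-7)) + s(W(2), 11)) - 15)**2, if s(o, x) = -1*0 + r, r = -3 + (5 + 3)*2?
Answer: 225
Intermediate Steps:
r = 13 (r = -3 + 8*2 = -3 + 16 = 13)
W(Y) = 4*Y
s(o, x) = 13 (s(o, x) = -1*0 + 13 = 0 + 13 = 13)
(((10 - 1*(-7)) + s(W(2), 11)) - 15)**2 = (((10 - 1*(-7)) + 13) - 15)**2 = (((10 + 7) + 13) - 15)**2 = ((17 + 13) - 15)**2 = (30 - 15)**2 = 15**2 = 225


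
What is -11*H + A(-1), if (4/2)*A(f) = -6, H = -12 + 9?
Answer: 30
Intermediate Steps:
H = -3
A(f) = -3 (A(f) = (½)*(-6) = -3)
-11*H + A(-1) = -11*(-3) - 3 = 33 - 3 = 30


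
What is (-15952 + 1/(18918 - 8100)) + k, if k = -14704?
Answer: -331636607/10818 ≈ -30656.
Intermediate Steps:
(-15952 + 1/(18918 - 8100)) + k = (-15952 + 1/(18918 - 8100)) - 14704 = (-15952 + 1/10818) - 14704 = -172568735/10818 - 14704 = -331636607/10818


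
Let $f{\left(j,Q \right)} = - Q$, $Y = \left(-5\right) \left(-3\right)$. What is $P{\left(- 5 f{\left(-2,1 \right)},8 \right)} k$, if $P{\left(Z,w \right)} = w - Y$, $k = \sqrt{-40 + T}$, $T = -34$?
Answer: $- 7 i \sqrt{74} \approx - 60.216 i$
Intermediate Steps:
$Y = 15$
$k = i \sqrt{74}$ ($k = \sqrt{-40 - 34} = \sqrt{-74} = i \sqrt{74} \approx 8.6023 i$)
$P{\left(Z,w \right)} = -15 + w$ ($P{\left(Z,w \right)} = w - 15 = -15 + w$)
$P{\left(- 5 f{\left(-2,1 \right)},8 \right)} k = \left(-15 + 8\right) i \sqrt{74} = - 7 i \sqrt{74}$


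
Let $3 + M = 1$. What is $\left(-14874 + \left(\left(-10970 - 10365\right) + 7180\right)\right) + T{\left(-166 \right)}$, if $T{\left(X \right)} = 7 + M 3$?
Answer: $-29028$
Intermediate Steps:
$M = -2$ ($M = -3 + 1 = -2$)
$T{\left(X \right)} = 1$ ($T{\left(X \right)} = 7 - 6 = 1$)
$\left(-14874 + \left(\left(-10970 - 10365\right) + 7180\right)\right) + T{\left(-166 \right)} = \left(-14874 + \left(\left(-10970 - 10365\right) + 7180\right)\right) + 1 = \left(-14874 + \left(-21335 + 7180\right)\right) + 1 = \left(-14874 - 14155\right) + 1 = -29029 + 1 = -29028$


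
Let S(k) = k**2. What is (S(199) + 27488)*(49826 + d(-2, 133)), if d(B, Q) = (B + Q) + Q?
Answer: 3360488010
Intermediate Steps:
d(B, Q) = B + 2*Q
(S(199) + 27488)*(49826 + d(-2, 133)) = (199**2 + 27488)*(49826 + (-2 + 2*133)) = (39601 + 27488)*(49826 + (-2 + 266)) = 67089*(49826 + 264) = 67089*50090 = 3360488010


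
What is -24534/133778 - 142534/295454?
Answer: -6579145472/9881311303 ≈ -0.66582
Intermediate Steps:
-24534/133778 - 142534/295454 = -24534*1/133778 - 142534*1/295454 = -12267/66889 - 71267/147727 = -6579145472/9881311303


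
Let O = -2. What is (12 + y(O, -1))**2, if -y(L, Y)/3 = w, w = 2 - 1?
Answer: 81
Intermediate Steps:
w = 1
y(L, Y) = -3 (y(L, Y) = -3*1 = -3)
(12 + y(O, -1))**2 = (12 - 3)**2 = 9**2 = 81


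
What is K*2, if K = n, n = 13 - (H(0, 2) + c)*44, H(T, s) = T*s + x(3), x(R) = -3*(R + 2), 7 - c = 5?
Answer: 1170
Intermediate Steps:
c = 2 (c = 7 - 1*5 = 7 - 5 = 2)
x(R) = -6 - 3*R (x(R) = -3*(2 + R) = -6 - 3*R)
H(T, s) = -15 + T*s (H(T, s) = T*s + (-6 - 3*3) = T*s + (-6 - 9) = T*s - 15 = -15 + T*s)
n = 585 (n = 13 - ((-15 + 0*2) + 2)*44 = 13 - ((-15 + 0) + 2)*44 = 13 - (-15 + 2)*44 = 13 - (-13)*44 = 13 - 1*(-572) = 13 + 572 = 585)
K = 585
K*2 = 585*2 = 1170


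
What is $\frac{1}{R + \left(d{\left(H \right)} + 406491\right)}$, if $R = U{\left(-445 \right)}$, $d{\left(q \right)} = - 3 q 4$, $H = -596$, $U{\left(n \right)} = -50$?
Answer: $\frac{1}{413593} \approx 2.4178 \cdot 10^{-6}$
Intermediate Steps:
$d{\left(q \right)} = - 12 q$
$R = -50$
$\frac{1}{R + \left(d{\left(H \right)} + 406491\right)} = \frac{1}{-50 + \left(\left(-12\right) \left(-596\right) + 406491\right)} = \frac{1}{-50 + \left(7152 + 406491\right)} = \frac{1}{-50 + 413643} = \frac{1}{413593}$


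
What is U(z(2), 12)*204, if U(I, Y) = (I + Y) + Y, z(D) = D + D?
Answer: 5712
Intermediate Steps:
z(D) = 2*D
U(I, Y) = I + 2*Y
U(z(2), 12)*204 = (2*2 + 2*12)*204 = (4 + 24)*204 = 28*204 = 5712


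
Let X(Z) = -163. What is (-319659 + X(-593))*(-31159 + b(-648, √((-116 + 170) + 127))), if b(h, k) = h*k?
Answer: 9965333698 + 207244656*√181 ≈ 1.2754e+10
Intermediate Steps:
(-319659 + X(-593))*(-31159 + b(-648, √((-116 + 170) + 127))) = (-319659 - 163)*(-31159 - 648*√((-116 + 170) + 127)) = -319822*(-31159 - 648*√(54 + 127)) = -319822*(-31159 - 648*√181) = 9965333698 + 207244656*√181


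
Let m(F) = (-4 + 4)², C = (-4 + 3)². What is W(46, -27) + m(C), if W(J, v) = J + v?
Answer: 19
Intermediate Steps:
C = 1 (C = (-1)² = 1)
m(F) = 0 (m(F) = 0² = 0)
W(46, -27) + m(C) = (46 - 27) + 0 = 19 + 0 = 19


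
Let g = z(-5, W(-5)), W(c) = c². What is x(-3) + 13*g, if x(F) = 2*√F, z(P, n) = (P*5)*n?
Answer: -8125 + 2*I*√3 ≈ -8125.0 + 3.4641*I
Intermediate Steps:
z(P, n) = 5*P*n (z(P, n) = (5*P)*n = 5*P*n)
g = -625 (g = 5*(-5)*(-5)² = 5*(-5)*25 = -625)
x(-3) + 13*g = 2*√(-3) + 13*(-625) = 2*(I*√3) - 8125 = 2*I*√3 - 8125 = -8125 + 2*I*√3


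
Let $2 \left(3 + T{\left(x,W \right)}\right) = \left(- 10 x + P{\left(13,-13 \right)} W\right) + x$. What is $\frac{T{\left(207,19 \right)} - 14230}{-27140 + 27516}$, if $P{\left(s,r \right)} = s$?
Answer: $- \frac{15041}{376} \approx -40.003$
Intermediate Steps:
$T{\left(x,W \right)} = -3 - \frac{9 x}{2} + \frac{13 W}{2}$ ($T{\left(x,W \right)} = -3 + \frac{\left(- 10 x + 13 W\right) + x}{2} = -3 + \frac{- 9 x + 13 W}{2} = -3 + \left(- \frac{9 x}{2} + \frac{13 W}{2}\right) = -3 - \frac{9 x}{2} + \frac{13 W}{2}$)
$\frac{T{\left(207,19 \right)} - 14230}{-27140 + 27516} = \frac{\left(-3 - \frac{1863}{2} + \frac{13}{2} \cdot 19\right) - 14230}{-27140 + 27516} = \frac{\left(-3 - \frac{1863}{2} + \frac{247}{2}\right) - 14230}{376} = \left(-811 - 14230\right) \frac{1}{376} = \left(-15041\right) \frac{1}{376} = - \frac{15041}{376}$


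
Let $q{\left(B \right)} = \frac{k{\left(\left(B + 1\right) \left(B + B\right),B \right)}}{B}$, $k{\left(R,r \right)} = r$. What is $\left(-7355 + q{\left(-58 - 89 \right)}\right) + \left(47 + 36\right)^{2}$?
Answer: $-465$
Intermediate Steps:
$q{\left(B \right)} = 1$ ($q{\left(B \right)} = \frac{B}{B} = 1$)
$\left(-7355 + q{\left(-58 - 89 \right)}\right) + \left(47 + 36\right)^{2} = \left(-7355 + 1\right) + \left(47 + 36\right)^{2} = -7354 + 83^{2} = -7354 + 6889 = -465$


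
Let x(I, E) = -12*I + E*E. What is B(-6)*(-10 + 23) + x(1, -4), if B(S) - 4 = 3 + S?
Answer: 17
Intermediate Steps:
x(I, E) = E² - 12*I (x(I, E) = -12*I + E² = E² - 12*I)
B(S) = 7 + S (B(S) = 4 + (3 + S) = 7 + S)
B(-6)*(-10 + 23) + x(1, -4) = (7 - 6)*(-10 + 23) + ((-4)² - 12*1) = 1*13 + (16 - 12) = 13 + 4 = 17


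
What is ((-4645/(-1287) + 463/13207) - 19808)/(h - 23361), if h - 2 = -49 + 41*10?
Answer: 168311367538/195453206091 ≈ 0.86113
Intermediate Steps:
h = 363 (h = 2 + (-49 + 41*10) = 2 + (-49 + 410) = 2 + 361 = 363)
((-4645/(-1287) + 463/13207) - 19808)/(h - 23361) = ((-4645/(-1287) + 463/13207) - 19808)/(363 - 23361) = ((-4645*(-1/1287) + 463*(1/13207)) - 19808)/(-22998) = ((4645/1287 + 463/13207) - 19808)*(-1/22998) = (61942396/16997409 - 19808)*(-1/22998) = -336622735076/16997409*(-1/22998) = 168311367538/195453206091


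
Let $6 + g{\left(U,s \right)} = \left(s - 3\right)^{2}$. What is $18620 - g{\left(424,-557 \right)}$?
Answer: $-294974$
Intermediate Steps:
$g{\left(U,s \right)} = -6 + \left(-3 + s\right)^{2}$ ($g{\left(U,s \right)} = -6 + \left(s - 3\right)^{2} = -6 + \left(-3 + s\right)^{2}$)
$18620 - g{\left(424,-557 \right)} = 18620 - \left(-6 + \left(-3 - 557\right)^{2}\right) = 18620 - \left(-6 + \left(-560\right)^{2}\right) = 18620 - \left(-6 + 313600\right) = 18620 - 313594 = -294974$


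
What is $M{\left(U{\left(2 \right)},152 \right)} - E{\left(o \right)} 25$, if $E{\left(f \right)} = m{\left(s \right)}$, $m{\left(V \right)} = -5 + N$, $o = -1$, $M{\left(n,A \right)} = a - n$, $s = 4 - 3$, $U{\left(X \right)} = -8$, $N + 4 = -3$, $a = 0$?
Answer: $308$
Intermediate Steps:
$N = -7$ ($N = -4 - 3 = -7$)
$s = 1$ ($s = 4 - 3 = 1$)
$M{\left(n,A \right)} = - n$ ($M{\left(n,A \right)} = 0 - n = - n$)
$m{\left(V \right)} = -12$ ($m{\left(V \right)} = -5 - 7 = -12$)
$E{\left(f \right)} = -12$
$M{\left(U{\left(2 \right)},152 \right)} - E{\left(o \right)} 25 = \left(-1\right) \left(-8\right) - \left(-12\right) 25 = 8 - -300 = 8 + 300 = 308$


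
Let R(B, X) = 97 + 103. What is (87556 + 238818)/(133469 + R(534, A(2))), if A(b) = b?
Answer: 326374/133669 ≈ 2.4417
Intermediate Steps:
R(B, X) = 200
(87556 + 238818)/(133469 + R(534, A(2))) = (87556 + 238818)/(133469 + 200) = 326374/133669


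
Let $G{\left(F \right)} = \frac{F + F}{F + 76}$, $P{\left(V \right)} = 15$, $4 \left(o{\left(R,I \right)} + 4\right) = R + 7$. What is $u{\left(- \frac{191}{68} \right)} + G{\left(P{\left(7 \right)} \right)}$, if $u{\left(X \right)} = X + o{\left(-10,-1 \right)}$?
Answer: $- \frac{22367}{3094} \approx -7.2292$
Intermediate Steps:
$o{\left(R,I \right)} = - \frac{9}{4} + \frac{R}{4}$ ($o{\left(R,I \right)} = -4 + \frac{R + 7}{4} = -4 + \frac{7 + R}{4} = -4 + \left(\frac{7}{4} + \frac{R}{4}\right) = - \frac{9}{4} + \frac{R}{4}$)
$G{\left(F \right)} = \frac{2 F}{76 + F}$
$u{\left(X \right)} = - \frac{19}{4} + X$ ($u{\left(X \right)} = X + \left(- \frac{9}{4} + \frac{1}{4} \left(-10\right)\right) = X - \frac{19}{4} = - \frac{19}{4} + X$)
$u{\left(- \frac{191}{68} \right)} + G{\left(P{\left(7 \right)} \right)} = \left(- \frac{19}{4} - \frac{191}{68}\right) + 2 \cdot 15 \frac{1}{76 + 15} = \left(- \frac{19}{4} - \frac{191}{68}\right) + 2 \cdot 15 \cdot \frac{1}{91} = - \frac{257}{34} + \frac{30}{91} = - \frac{22367}{3094}$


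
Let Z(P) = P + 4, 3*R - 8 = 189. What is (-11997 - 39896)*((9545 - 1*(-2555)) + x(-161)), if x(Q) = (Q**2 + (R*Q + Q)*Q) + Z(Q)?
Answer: -274918320256/3 ≈ -9.1639e+10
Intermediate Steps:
R = 197/3 (R = 8/3 + (1/3)*189 = 8/3 + 63 = 197/3 ≈ 65.667)
Z(P) = 4 + P
x(Q) = 4 + Q + 203*Q**2/3 (x(Q) = (Q**2 + (197*Q/3 + Q)*Q) + (4 + Q) = (Q**2 + (200*Q/3)*Q) + (4 + Q) = (Q**2 + 200*Q**2/3) + (4 + Q) = 203*Q**2/3 + (4 + Q) = 4 + Q + 203*Q**2/3)
(-11997 - 39896)*((9545 - 1*(-2555)) + x(-161)) = (-11997 - 39896)*((9545 - 1*(-2555)) + (4 - 161 + (203/3)*(-161)**2)) = -51893*((9545 + 2555) + (4 - 161 + (203/3)*25921)) = -51893*(12100 + (4 - 161 + 5261963/3)) = -51893*(12100 + 5261492/3) = -51893*5297792/3 = -274918320256/3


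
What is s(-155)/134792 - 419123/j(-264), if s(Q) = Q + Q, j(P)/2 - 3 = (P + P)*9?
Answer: 14122870759/320063604 ≈ 44.125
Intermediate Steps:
j(P) = 6 + 36*P (j(P) = 6 + 2*((P + P)*9) = 6 + 2*((2*P)*9) = 6 + 2*(18*P) = 6 + 36*P)
s(Q) = 2*Q
s(-155)/134792 - 419123/j(-264) = (2*(-155))/134792 - 419123/(6 + 36*(-264)) = -310*1/134792 - 419123/(6 - 9504) = -155/67396 - 419123/(-9498) = -155/67396 - 419123*(-1/9498) = -155/67396 + 419123/9498 = 14122870759/320063604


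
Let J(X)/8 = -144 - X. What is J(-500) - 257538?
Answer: -254690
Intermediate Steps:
J(X) = -1152 - 8*X (J(X) = 8*(-144 - X) = -1152 - 8*X)
J(-500) - 257538 = (-1152 - 8*(-500)) - 257538 = (-1152 + 4000) - 257538 = 2848 - 257538 = -254690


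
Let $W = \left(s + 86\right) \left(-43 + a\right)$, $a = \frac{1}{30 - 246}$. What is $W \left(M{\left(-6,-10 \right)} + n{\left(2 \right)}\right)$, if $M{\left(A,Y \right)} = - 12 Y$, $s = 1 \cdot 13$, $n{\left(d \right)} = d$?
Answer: $- \frac{6232919}{12} \approx -5.1941 \cdot 10^{5}$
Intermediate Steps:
$s = 13$
$a = - \frac{1}{216}$ ($a = \frac{1}{-216} = - \frac{1}{216} \approx -0.0046296$)
$W = - \frac{102179}{24}$ ($W = \left(13 + 86\right) \left(-43 - \frac{1}{216}\right) = 99 \left(- \frac{9289}{216}\right) = - \frac{102179}{24} \approx -4257.5$)
$W \left(M{\left(-6,-10 \right)} + n{\left(2 \right)}\right) = - \frac{102179 \left(\left(-12\right) \left(-10\right) + 2\right)}{24} = - \frac{102179 \left(120 + 2\right)}{24} = \left(- \frac{102179}{24}\right) 122 = - \frac{6232919}{12}$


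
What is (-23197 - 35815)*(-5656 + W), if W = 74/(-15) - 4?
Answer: 5014485688/15 ≈ 3.3430e+8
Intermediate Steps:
W = -134/15 (W = -1/15*74 - 4 = -74/15 - 4 = -134/15 ≈ -8.9333)
(-23197 - 35815)*(-5656 + W) = (-23197 - 35815)*(-5656 - 134/15) = -59012*(-84974/15) = 5014485688/15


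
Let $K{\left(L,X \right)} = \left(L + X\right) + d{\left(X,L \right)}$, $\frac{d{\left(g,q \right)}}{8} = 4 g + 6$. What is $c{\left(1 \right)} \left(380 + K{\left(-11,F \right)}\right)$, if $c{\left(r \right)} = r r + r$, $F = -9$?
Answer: $240$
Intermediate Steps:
$d{\left(g,q \right)} = 48 + 32 g$ ($d{\left(g,q \right)} = 8 \left(4 g + 6\right) = 8 \left(6 + 4 g\right) = 48 + 32 g$)
$K{\left(L,X \right)} = 48 + L + 33 X$ ($K{\left(L,X \right)} = \left(L + X\right) + \left(48 + 32 X\right) = 48 + L + 33 X$)
$c{\left(r \right)} = r + r^{2}$ ($c{\left(r \right)} = r^{2} + r = r + r^{2}$)
$c{\left(1 \right)} \left(380 + K{\left(-11,F \right)}\right) = 1 \left(1 + 1\right) \left(380 + \left(48 - 11 + 33 \left(-9\right)\right)\right) = 1 \cdot 2 \left(380 - 260\right) = 2 \left(380 - 260\right) = 2 \cdot 120 = 240$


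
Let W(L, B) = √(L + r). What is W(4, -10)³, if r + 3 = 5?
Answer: 6*√6 ≈ 14.697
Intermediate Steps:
r = 2 (r = -3 + 5 = 2)
W(L, B) = √(2 + L) (W(L, B) = √(L + 2) = √(2 + L))
W(4, -10)³ = (√(2 + 4))³ = (√6)³ = 6*√6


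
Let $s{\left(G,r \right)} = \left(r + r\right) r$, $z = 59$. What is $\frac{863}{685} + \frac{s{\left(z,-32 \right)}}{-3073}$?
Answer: $\frac{1249119}{2105005} \approx 0.5934$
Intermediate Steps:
$s{\left(G,r \right)} = 2 r^{2}$ ($s{\left(G,r \right)} = 2 r r = 2 r^{2}$)
$\frac{863}{685} + \frac{s{\left(z,-32 \right)}}{-3073} = \frac{863}{685} + \frac{2 \left(-32\right)^{2}}{-3073} = 863 \cdot \frac{1}{685} + 2 \cdot 1024 \left(- \frac{1}{3073}\right) = \frac{863}{685} + 2048 \left(- \frac{1}{3073}\right) = \frac{863}{685} - \frac{2048}{3073} = \frac{1249119}{2105005}$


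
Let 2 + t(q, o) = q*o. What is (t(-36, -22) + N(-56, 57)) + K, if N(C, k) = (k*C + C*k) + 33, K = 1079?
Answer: -4482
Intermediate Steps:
t(q, o) = -2 + o*q (t(q, o) = -2 + q*o = -2 + o*q)
N(C, k) = 33 + 2*C*k (N(C, k) = (C*k + C*k) + 33 = 2*C*k + 33 = 33 + 2*C*k)
(t(-36, -22) + N(-56, 57)) + K = ((-2 - 22*(-36)) + (33 + 2*(-56)*57)) + 1079 = ((-2 + 792) + (33 - 6384)) + 1079 = (790 - 6351) + 1079 = -5561 + 1079 = -4482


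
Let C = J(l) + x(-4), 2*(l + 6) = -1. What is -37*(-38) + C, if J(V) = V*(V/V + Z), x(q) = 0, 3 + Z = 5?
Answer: 2773/2 ≈ 1386.5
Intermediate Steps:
Z = 2 (Z = -3 + 5 = 2)
l = -13/2 (l = -6 + (1/2)*(-1) = -6 - 1/2 = -13/2 ≈ -6.5000)
J(V) = 3*V (J(V) = V*(V/V + 2) = V*(1 + 2) = V*3 = 3*V)
C = -39/2 (C = 3*(-13/2) + 0 = -39/2 + 0 = -39/2 ≈ -19.500)
-37*(-38) + C = -37*(-38) - 39/2 = 1406 - 39/2 = 2773/2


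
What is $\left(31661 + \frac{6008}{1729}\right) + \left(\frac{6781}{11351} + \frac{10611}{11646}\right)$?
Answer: $\frac{804185748683085}{25395887426} \approx 31666.0$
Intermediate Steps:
$\left(31661 + \frac{6008}{1729}\right) + \left(\frac{6781}{11351} + \frac{10611}{11646}\right) = \left(31661 + 6008 \cdot \frac{1}{1729}\right) + \left(6781 \cdot \frac{1}{11351} + 10611 \cdot \frac{1}{11646}\right) = \left(31661 + \frac{6008}{1729}\right) + \left(\frac{6781}{11351} + \frac{1179}{1294}\right) = \frac{54747877}{1729} + \frac{22157443}{14688194} = \frac{804185748683085}{25395887426}$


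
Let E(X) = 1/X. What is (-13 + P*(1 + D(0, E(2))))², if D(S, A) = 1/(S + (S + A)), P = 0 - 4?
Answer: 625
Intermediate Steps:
P = -4
D(S, A) = 1/(A + 2*S) (D(S, A) = 1/(S + (A + S)) = 1/(A + 2*S))
(-13 + P*(1 + D(0, E(2))))² = (-13 - 4*(1 + 1/(1/2 + 2*0)))² = (-13 - 4*(1 + 1/(½ + 0)))² = (-13 - 4*(1 + 1/(½)))² = (-13 - 4*(1 + 2))² = (-13 - 4*3)² = (-13 - 12)² = (-25)² = 625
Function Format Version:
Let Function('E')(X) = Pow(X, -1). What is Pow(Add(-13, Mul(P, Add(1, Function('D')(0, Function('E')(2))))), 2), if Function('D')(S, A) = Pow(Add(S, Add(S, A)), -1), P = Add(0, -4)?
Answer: 625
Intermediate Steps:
P = -4
Function('D')(S, A) = Pow(Add(A, Mul(2, S)), -1) (Function('D')(S, A) = Pow(Add(S, Add(A, S)), -1) = Pow(Add(A, Mul(2, S)), -1))
Pow(Add(-13, Mul(P, Add(1, Function('D')(0, Function('E')(2))))), 2) = Pow(Add(-13, Mul(-4, Add(1, Pow(Add(Pow(2, -1), Mul(2, 0)), -1)))), 2) = Pow(Add(-13, Mul(-4, Add(1, Pow(Add(Rational(1, 2), 0), -1)))), 2) = Pow(Add(-13, Mul(-4, Add(1, Pow(Rational(1, 2), -1)))), 2) = Pow(Add(-13, Mul(-4, Add(1, 2))), 2) = Pow(Add(-13, Mul(-4, 3)), 2) = Pow(Add(-13, -12), 2) = Pow(-25, 2) = 625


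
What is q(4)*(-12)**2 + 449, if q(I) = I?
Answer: 1025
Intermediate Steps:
q(4)*(-12)**2 + 449 = 4*(-12)**2 + 449 = 4*144 + 449 = 576 + 449 = 1025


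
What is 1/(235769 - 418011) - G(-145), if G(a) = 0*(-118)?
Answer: -1/182242 ≈ -5.4872e-6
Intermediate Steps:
G(a) = 0
1/(235769 - 418011) - G(-145) = 1/(235769 - 418011) - 1*0 = 1/(-182242) + 0 = -1/182242 + 0 = -1/182242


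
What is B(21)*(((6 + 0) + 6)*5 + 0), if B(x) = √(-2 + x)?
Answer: 60*√19 ≈ 261.53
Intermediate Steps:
B(21)*(((6 + 0) + 6)*5 + 0) = √(-2 + 21)*(((6 + 0) + 6)*5 + 0) = √19*((6 + 6)*5 + 0) = √19*(12*5 + 0) = √19*(60 + 0) = √19*60 = 60*√19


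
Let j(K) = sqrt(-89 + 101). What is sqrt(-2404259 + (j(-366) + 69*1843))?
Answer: sqrt(-2277092 + 2*sqrt(3)) ≈ 1509.0*I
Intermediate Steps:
j(K) = 2*sqrt(3) (j(K) = sqrt(12) = 2*sqrt(3))
sqrt(-2404259 + (j(-366) + 69*1843)) = sqrt(-2404259 + (2*sqrt(3) + 69*1843)) = sqrt(-2404259 + (2*sqrt(3) + 127167)) = sqrt(-2404259 + (127167 + 2*sqrt(3))) = sqrt(-2277092 + 2*sqrt(3))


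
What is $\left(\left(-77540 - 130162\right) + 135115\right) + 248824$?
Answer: $176237$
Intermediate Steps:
$\left(\left(-77540 - 130162\right) + 135115\right) + 248824 = \left(-207702 + 135115\right) + 248824 = -72587 + 248824 = 176237$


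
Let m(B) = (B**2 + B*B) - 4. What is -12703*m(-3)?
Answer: -177842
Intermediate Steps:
m(B) = -4 + 2*B**2 (m(B) = (B**2 + B**2) - 4 = 2*B**2 - 4 = -4 + 2*B**2)
-12703*m(-3) = -12703*(-4 + 2*(-3)**2) = -12703*(-4 + 2*9) = -12703*(-4 + 18) = -12703*14 = -177842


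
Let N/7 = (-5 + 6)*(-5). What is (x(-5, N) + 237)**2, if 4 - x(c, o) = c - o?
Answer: 44521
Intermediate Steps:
N = -35 (N = 7*((-5 + 6)*(-5)) = 7*(1*(-5)) = 7*(-5) = -35)
x(c, o) = 4 + o - c (x(c, o) = 4 - (c - o) = 4 + (o - c) = 4 + o - c)
(x(-5, N) + 237)**2 = ((4 - 35 - 1*(-5)) + 237)**2 = ((4 - 35 + 5) + 237)**2 = (-26 + 237)**2 = 211**2 = 44521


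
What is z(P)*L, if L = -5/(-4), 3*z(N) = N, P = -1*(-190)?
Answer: 475/6 ≈ 79.167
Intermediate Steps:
P = 190
z(N) = N/3
L = 5/4 (L = -5*(-¼) = 5/4 ≈ 1.2500)
z(P)*L = ((⅓)*190)*(5/4) = (190/3)*(5/4) = 475/6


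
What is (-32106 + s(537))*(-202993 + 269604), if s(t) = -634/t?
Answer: -1148477286716/537 ≈ -2.1387e+9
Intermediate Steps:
(-32106 + s(537))*(-202993 + 269604) = (-32106 - 634/537)*(-202993 + 269604) = (-32106 - 634*1/537)*66611 = (-32106 - 634/537)*66611 = -17241556/537*66611 = -1148477286716/537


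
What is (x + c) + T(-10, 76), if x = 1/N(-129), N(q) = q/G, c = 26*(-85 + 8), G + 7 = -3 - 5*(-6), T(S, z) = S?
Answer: -259568/129 ≈ -2012.2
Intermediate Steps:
G = 20 (G = -7 + (-3 - 5*(-6)) = -7 + (-3 + 30) = -7 + 27 = 20)
c = -2002 (c = 26*(-77) = -2002)
N(q) = q/20
x = -20/129 (x = 1/((1/20)*(-129)) = 1/(-129/20) = -20/129 ≈ -0.15504)
(x + c) + T(-10, 76) = (-20/129 - 2002) - 10 = -258278/129 - 10 = -259568/129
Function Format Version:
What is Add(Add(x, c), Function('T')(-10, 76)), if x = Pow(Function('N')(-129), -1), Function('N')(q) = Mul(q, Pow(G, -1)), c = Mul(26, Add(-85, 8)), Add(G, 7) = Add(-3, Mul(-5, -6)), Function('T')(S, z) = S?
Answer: Rational(-259568, 129) ≈ -2012.2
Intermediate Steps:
G = 20 (G = Add(-7, Add(-3, Mul(-5, -6))) = Add(-7, Add(-3, 30)) = Add(-7, 27) = 20)
c = -2002 (c = Mul(26, -77) = -2002)
Function('N')(q) = Mul(Rational(1, 20), q) (Function('N')(q) = Mul(q, Pow(20, -1)) = Mul(q, Rational(1, 20)) = Mul(Rational(1, 20), q))
x = Rational(-20, 129) (x = Pow(Mul(Rational(1, 20), -129), -1) = Pow(Rational(-129, 20), -1) = Rational(-20, 129) ≈ -0.15504)
Add(Add(x, c), Function('T')(-10, 76)) = Add(Add(Rational(-20, 129), -2002), -10) = Add(Rational(-258278, 129), -10) = Rational(-259568, 129)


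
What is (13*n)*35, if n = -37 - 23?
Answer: -27300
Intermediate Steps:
n = -60
(13*n)*35 = (13*(-60))*35 = -780*35 = -27300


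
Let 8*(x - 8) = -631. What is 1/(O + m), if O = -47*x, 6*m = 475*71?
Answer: 24/214847 ≈ 0.00011171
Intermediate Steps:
x = -567/8 (x = 8 + (⅛)*(-631) = 8 - 631/8 = -567/8 ≈ -70.875)
m = 33725/6 (m = (475*71)/6 = (⅙)*33725 = 33725/6 ≈ 5620.8)
O = 26649/8 (O = -47*(-567/8) = 26649/8 ≈ 3331.1)
1/(O + m) = 1/(26649/8 + 33725/6) = 1/(214847/24) = 24/214847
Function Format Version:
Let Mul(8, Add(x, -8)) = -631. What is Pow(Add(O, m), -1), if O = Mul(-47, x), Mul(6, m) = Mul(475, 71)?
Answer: Rational(24, 214847) ≈ 0.00011171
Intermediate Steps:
x = Rational(-567, 8) (x = Add(8, Mul(Rational(1, 8), -631)) = Add(8, Rational(-631, 8)) = Rational(-567, 8) ≈ -70.875)
m = Rational(33725, 6) (m = Mul(Rational(1, 6), Mul(475, 71)) = Mul(Rational(1, 6), 33725) = Rational(33725, 6) ≈ 5620.8)
O = Rational(26649, 8) (O = Mul(-47, Rational(-567, 8)) = Rational(26649, 8) ≈ 3331.1)
Pow(Add(O, m), -1) = Pow(Add(Rational(26649, 8), Rational(33725, 6)), -1) = Pow(Rational(214847, 24), -1) = Rational(24, 214847)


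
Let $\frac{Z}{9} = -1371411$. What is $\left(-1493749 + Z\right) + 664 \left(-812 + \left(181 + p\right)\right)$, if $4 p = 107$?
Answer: $-14237670$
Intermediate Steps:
$p = \frac{107}{4}$ ($p = \frac{1}{4} \cdot 107 = \frac{107}{4} \approx 26.75$)
$Z = -12342699$ ($Z = 9 \left(-1371411\right) = -12342699$)
$\left(-1493749 + Z\right) + 664 \left(-812 + \left(181 + p\right)\right) = \left(-1493749 - 12342699\right) + 664 \left(-812 + \left(181 + \frac{107}{4}\right)\right) = -13836448 + 664 \left(-812 + \frac{831}{4}\right) = -13836448 + 664 \left(- \frac{2417}{4}\right) = -13836448 - 401222 = -14237670$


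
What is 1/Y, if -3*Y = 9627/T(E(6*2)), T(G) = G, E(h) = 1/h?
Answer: -1/38508 ≈ -2.5969e-5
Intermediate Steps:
Y = -38508 (Y = -3209/(1/(6*2)) = -3209/(1/12) = -3209/1/12 = -3209*12 = -⅓*115524 = -38508)
1/Y = 1/(-38508) = -1/38508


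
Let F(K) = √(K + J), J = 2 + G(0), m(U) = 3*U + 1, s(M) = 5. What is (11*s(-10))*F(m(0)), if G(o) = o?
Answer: 55*√3 ≈ 95.263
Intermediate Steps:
m(U) = 1 + 3*U
J = 2 (J = 2 + 0 = 2)
F(K) = √(2 + K) (F(K) = √(K + 2) = √(2 + K))
(11*s(-10))*F(m(0)) = (11*5)*√(2 + (1 + 3*0)) = 55*√(2 + (1 + 0)) = 55*√(2 + 1) = 55*√3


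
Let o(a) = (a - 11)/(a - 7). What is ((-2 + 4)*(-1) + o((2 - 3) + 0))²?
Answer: ¼ ≈ 0.25000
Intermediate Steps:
o(a) = (-11 + a)/(-7 + a)
((-2 + 4)*(-1) + o((2 - 3) + 0))² = ((-2 + 4)*(-1) + (-11 + ((2 - 3) + 0))/(-7 + ((2 - 3) + 0)))² = (2*(-1) + (-11 + (-1 + 0))/(-7 + (-1 + 0)))² = (-2 + (-11 - 1)/(-7 - 1))² = (-2 - 12/(-8))² = (-2 - ⅛*(-12))² = (-2 + 3/2)² = (-½)² = ¼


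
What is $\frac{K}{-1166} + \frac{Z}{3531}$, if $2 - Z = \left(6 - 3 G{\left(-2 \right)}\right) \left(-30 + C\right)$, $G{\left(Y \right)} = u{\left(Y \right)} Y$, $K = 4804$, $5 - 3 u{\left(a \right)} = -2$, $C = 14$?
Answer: $- \frac{753976}{187143} \approx -4.0289$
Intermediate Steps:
$u{\left(a \right)} = \frac{7}{3}$ ($u{\left(a \right)} = \frac{5}{3} - - \frac{2}{3} = \frac{5}{3} + \frac{2}{3} = \frac{7}{3}$)
$G{\left(Y \right)} = \frac{7 Y}{3}$
$Z = 322$ ($Z = 2 - \left(6 - 3 \cdot \frac{7}{3} \left(-2\right)\right) \left(-30 + 14\right) = 2 - \left(6 - -14\right) \left(-16\right) = 2 - \left(6 + 14\right) \left(-16\right) = 2 - 20 \left(-16\right) = 2 - -320 = 2 + 320 = 322$)
$\frac{K}{-1166} + \frac{Z}{3531} = \frac{4804}{-1166} + \frac{322}{3531} = 4804 \left(- \frac{1}{1166}\right) + 322 \cdot \frac{1}{3531} = - \frac{2402}{583} + \frac{322}{3531} = - \frac{753976}{187143}$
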